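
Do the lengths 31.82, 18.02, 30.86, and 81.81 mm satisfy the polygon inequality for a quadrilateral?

For a quadrilateral, each side must be shorter than the sum of the others.
Here the longest side is 81.81, but the remaining 3 sides sum to only 80.70.

No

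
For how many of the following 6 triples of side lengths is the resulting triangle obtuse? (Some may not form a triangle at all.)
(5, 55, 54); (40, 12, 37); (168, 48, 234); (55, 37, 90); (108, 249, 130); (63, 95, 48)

4

(5,55,54): 5²+54² = 2941 < 3025 = 55² → obtuse
(40,12,37): 12²+37² = 1513 < 1600 = 40² → obtuse
(168,48,234): 48+168 ≤ 234, not a triangle
(55,37,90): 37²+55² = 4394 < 8100 = 90² → obtuse
(108,249,130): 108+130 ≤ 249, not a triangle
(63,95,48): 48²+63² = 6273 < 9025 = 95² → obtuse
4 of the 6 are obtuse.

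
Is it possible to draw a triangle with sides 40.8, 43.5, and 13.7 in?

The longest side is 43.5, and the other two sum to 54.5.
Since 54.5 > 43.5, the triangle inequality holds.

Yes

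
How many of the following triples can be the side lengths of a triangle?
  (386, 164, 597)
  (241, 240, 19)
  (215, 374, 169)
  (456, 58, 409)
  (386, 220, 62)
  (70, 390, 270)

(164,386,597): 164+386 ≤ 597 → not valid
(19,240,241): 19+240 > 241 → valid
(169,215,374): 169+215 > 374 → valid
(58,409,456): 58+409 > 456 → valid
(62,220,386): 62+220 ≤ 386 → not valid
(70,270,390): 70+270 ≤ 390 → not valid
3 of the 6 triples form a triangle.

3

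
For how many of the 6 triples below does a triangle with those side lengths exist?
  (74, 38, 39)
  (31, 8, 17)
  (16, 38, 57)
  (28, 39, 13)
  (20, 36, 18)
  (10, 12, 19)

4

(38,39,74): 38+39 > 74 → valid
(8,17,31): 8+17 ≤ 31 → not valid
(16,38,57): 16+38 ≤ 57 → not valid
(13,28,39): 13+28 > 39 → valid
(18,20,36): 18+20 > 36 → valid
(10,12,19): 10+12 > 19 → valid
4 of the 6 triples form a triangle.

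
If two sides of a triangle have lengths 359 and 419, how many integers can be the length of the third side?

717

The third side lies in the open interval (60, 778).
Integers from 61 to 777 inclusive: 777 − 61 + 1 = 717.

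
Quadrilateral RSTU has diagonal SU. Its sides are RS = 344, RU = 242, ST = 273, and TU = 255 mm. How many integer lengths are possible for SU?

From triangle RSU: 102 < SU < 586.
From triangle TSU: 18 < SU < 528.
Intersection: 102 < SU < 528, so integers 103 through 527: 425 values.

425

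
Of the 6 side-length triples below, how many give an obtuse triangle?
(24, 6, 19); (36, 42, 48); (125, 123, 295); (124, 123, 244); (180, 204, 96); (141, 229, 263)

(24,6,19): 6²+19² = 397 < 576 = 24² → obtuse
(36,42,48): 36²+42² = 3060 > 2304 = 48² → acute
(125,123,295): 123+125 ≤ 295, not a triangle
(124,123,244): 123²+124² = 30505 < 59536 = 244² → obtuse
(180,204,96): 96²+180² = 41616 = 204² → right
(141,229,263): 141²+229² = 72322 > 69169 = 263² → acute
2 of the 6 are obtuse.

2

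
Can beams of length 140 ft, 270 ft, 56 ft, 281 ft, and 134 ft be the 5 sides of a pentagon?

A pentagon exists iff every side is shorter than the sum of the others — equivalently, the longest side is less than the sum of the rest.
Longest side 281 < 600 (sum of the remaining 4), so yes.

Yes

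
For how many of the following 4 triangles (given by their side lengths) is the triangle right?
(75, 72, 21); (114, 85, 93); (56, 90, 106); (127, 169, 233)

(75,72,21): 21²+72² = 5625 = 75² → right
(114,85,93): 85²+93² = 15874 > 12996 = 114² → acute
(56,90,106): 56²+90² = 11236 = 106² → right
(127,169,233): 127²+169² = 44690 < 54289 = 233² → obtuse
2 of the 4 are right.

2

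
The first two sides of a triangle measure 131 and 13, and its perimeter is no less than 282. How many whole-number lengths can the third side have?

6

Triangle inequality: 118 < x < 144. Perimeter ≥ 282 gives x ≥ 282 − 131 − 13 = 138.
So 138 ≤ x < 144; integers 138 through 143: 6 values.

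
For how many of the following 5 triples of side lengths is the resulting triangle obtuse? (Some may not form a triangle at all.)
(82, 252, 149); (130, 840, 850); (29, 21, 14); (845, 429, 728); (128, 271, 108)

1

(82,252,149): 82+149 ≤ 252, not a triangle
(130,840,850): 130²+840² = 722500 = 850² → right
(29,21,14): 14²+21² = 637 < 841 = 29² → obtuse
(845,429,728): 429²+728² = 714025 = 845² → right
(128,271,108): 108+128 ≤ 271, not a triangle
1 of the 5 is obtuse.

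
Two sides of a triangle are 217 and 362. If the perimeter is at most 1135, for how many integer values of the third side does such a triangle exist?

411

Triangle inequality: 145 < x < 579. Perimeter ≤ 1135 gives x ≤ 1135 − 217 − 362 = 556.
So 145 < x ≤ 556; integers 146 through 556: 411 values.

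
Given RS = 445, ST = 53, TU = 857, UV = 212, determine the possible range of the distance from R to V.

The maximum is all hops collinear in one direction: 445 + 53 + 857 + 212 = 1567.
The longest hop is 857; the others sum to 710. Folding the others back against it leaves at least 857 − 710 = 147.

147 ≤ RV ≤ 1567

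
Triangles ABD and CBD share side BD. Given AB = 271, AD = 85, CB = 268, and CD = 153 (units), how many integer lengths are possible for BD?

From triangle ABD: 186 < BD < 356.
From triangle CBD: 115 < BD < 421.
Intersection: 186 < BD < 356, so integers 187 through 355: 169 values.

169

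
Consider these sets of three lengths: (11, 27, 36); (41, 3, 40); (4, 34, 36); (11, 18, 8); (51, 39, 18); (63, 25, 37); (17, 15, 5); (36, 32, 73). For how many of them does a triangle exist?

(11,27,36): 11+27 > 36 → valid
(3,40,41): 3+40 > 41 → valid
(4,34,36): 4+34 > 36 → valid
(8,11,18): 8+11 > 18 → valid
(18,39,51): 18+39 > 51 → valid
(25,37,63): 25+37 ≤ 63 → not valid
(5,15,17): 5+15 > 17 → valid
(32,36,73): 32+36 ≤ 73 → not valid
6 of the 8 triples form a triangle.

6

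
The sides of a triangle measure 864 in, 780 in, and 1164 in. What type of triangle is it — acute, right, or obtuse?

right

Compare the square of the longest side to the sum of squares of the other two: 780² + 864² = 1354896 = 1164².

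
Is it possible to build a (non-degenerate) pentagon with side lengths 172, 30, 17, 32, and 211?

A pentagon exists iff every side is shorter than the sum of the others — equivalently, the longest side is less than the sum of the rest.
Longest side 211 < 251 (sum of the remaining 4), so yes.

Yes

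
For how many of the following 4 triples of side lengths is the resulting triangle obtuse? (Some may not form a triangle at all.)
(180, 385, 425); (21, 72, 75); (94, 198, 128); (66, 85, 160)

1

(180,385,425): 180²+385² = 180625 = 425² → right
(21,72,75): 21²+72² = 5625 = 75² → right
(94,198,128): 94²+128² = 25220 < 39204 = 198² → obtuse
(66,85,160): 66+85 ≤ 160, not a triangle
1 of the 4 is obtuse.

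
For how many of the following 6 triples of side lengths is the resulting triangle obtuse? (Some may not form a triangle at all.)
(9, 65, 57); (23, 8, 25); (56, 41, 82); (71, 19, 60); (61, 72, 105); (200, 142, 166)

5

(9,65,57): 9²+57² = 3330 < 4225 = 65² → obtuse
(23,8,25): 8²+23² = 593 < 625 = 25² → obtuse
(56,41,82): 41²+56² = 4817 < 6724 = 82² → obtuse
(71,19,60): 19²+60² = 3961 < 5041 = 71² → obtuse
(61,72,105): 61²+72² = 8905 < 11025 = 105² → obtuse
(200,142,166): 142²+166² = 47720 > 40000 = 200² → acute
5 of the 6 are obtuse.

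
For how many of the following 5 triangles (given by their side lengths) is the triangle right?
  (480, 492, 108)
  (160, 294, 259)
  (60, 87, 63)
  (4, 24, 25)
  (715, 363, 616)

(480,492,108): 108²+480² = 242064 = 492² → right
(160,294,259): 160²+259² = 92681 > 86436 = 294² → acute
(60,87,63): 60²+63² = 7569 = 87² → right
(4,24,25): 4²+24² = 592 < 625 = 25² → obtuse
(715,363,616): 363²+616² = 511225 = 715² → right
3 of the 5 are right.

3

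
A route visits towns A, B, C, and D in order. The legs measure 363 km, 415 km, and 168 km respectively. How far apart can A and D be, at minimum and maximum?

The maximum is all hops collinear in one direction: 363 + 415 + 168 = 946.
The longest hop is 415; the others sum to 531. Since 415 ≤ 531, the path can fold back on itself completely, so the minimum distance is 0.

0 ≤ AD ≤ 946 km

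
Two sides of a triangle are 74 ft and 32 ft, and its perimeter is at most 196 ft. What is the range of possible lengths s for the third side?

42 < s ≤ 90 ft

Triangle inequality alone gives 42 < s < 106.
The perimeter condition gives s ≤ 196 − 74 − 32 = 90.
Intersecting the two: 42 < s ≤ 90.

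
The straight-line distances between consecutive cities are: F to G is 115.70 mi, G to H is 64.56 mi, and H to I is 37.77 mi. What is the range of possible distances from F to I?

13.37 ≤ FI ≤ 218.03 mi

The maximum is all hops collinear in one direction: 115.70 + 64.56 + 37.77 = 218.03.
The longest hop is 115.70; the others sum to 102.33. Folding the others back against it leaves at least 115.70 − 102.33 = 13.37.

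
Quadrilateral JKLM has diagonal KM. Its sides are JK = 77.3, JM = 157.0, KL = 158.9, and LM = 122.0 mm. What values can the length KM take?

From triangle JKM: |77.3 − 157.0| < KM < 77.3 + 157.0, i.e. 79.7 < KM < 234.3.
From triangle LKM: 36.9 < KM < 280.9.
Both must hold, so KM lies in the intersection.

79.7 < KM < 234.3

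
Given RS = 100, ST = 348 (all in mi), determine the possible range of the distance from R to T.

248 ≤ RT ≤ 448 mi

By the triangle inequality, |100 − 348| ≤ RT ≤ 100 + 348.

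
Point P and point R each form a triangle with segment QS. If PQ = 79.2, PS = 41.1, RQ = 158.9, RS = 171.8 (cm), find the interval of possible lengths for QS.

From triangle PQS: |79.2 − 41.1| < QS < 79.2 + 41.1, i.e. 38.1 < QS < 120.3.
From triangle RQS: 12.9 < QS < 330.7.
Both must hold, so QS lies in the intersection.

38.1 < QS < 120.3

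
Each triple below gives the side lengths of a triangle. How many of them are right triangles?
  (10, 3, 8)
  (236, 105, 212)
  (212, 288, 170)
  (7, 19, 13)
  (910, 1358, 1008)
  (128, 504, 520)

(10,3,8): 3²+8² = 73 < 100 = 10² → obtuse
(236,105,212): 105²+212² = 55969 > 55696 = 236² → acute
(212,288,170): 170²+212² = 73844 < 82944 = 288² → obtuse
(7,19,13): 7²+13² = 218 < 361 = 19² → obtuse
(910,1358,1008): 910²+1008² = 1844164 = 1358² → right
(128,504,520): 128²+504² = 270400 = 520² → right
2 of the 6 are right.

2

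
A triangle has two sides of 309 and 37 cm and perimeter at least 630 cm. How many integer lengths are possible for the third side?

62

Triangle inequality: 272 < x < 346. Perimeter ≥ 630 gives x ≥ 630 − 309 − 37 = 284.
So 284 ≤ x < 346; integers 284 through 345: 62 values.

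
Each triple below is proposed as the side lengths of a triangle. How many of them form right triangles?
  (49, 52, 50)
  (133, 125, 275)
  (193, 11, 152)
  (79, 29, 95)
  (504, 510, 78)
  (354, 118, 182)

(49,52,50): 49²+50² = 4901 > 2704 = 52² → acute
(133,125,275): 125+133 ≤ 275, not a triangle
(193,11,152): 11+152 ≤ 193, not a triangle
(79,29,95): 29²+79² = 7082 < 9025 = 95² → obtuse
(504,510,78): 78²+504² = 260100 = 510² → right
(354,118,182): 118+182 ≤ 354, not a triangle
1 of the 6 is right.

1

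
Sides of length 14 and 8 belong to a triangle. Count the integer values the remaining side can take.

The third side lies in the open interval (6, 22).
Integers from 7 to 21 inclusive: 21 − 7 + 1 = 15.

15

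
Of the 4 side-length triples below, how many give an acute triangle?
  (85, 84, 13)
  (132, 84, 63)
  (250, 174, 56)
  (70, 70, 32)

1

(85,84,13): 13²+84² = 7225 = 85² → right
(132,84,63): 63²+84² = 11025 < 17424 = 132² → obtuse
(250,174,56): 56+174 ≤ 250, not a triangle
(70,70,32): 32²+70² = 5924 > 4900 = 70² → acute
1 of the 4 is acute.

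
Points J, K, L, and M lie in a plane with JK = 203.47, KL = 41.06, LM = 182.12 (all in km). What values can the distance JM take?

The maximum is all hops collinear in one direction: 203.47 + 41.06 + 182.12 = 426.65.
The longest hop is 203.47; the others sum to 223.18. Since 203.47 ≤ 223.18, the path can fold back on itself completely, so the minimum distance is 0.

0 ≤ JM ≤ 426.65 km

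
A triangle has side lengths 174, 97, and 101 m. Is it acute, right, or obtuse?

obtuse

Compare the square of the longest side to the sum of squares of the other two: 97² + 101² = 19610 < 30276 = 174².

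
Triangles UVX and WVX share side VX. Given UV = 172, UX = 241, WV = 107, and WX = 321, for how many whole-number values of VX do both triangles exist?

198

From triangle UVX: 69 < VX < 413.
From triangle WVX: 214 < VX < 428.
Intersection: 214 < VX < 413, so integers 215 through 412: 198 values.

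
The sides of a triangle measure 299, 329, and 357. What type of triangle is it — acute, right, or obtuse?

acute

Compare the square of the longest side to the sum of squares of the other two: 299² + 329² = 197642 > 127449 = 357².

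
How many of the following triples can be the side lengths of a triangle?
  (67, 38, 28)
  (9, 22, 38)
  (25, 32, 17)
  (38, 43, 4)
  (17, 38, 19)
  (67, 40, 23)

(28,38,67): 28+38 ≤ 67 → not valid
(9,22,38): 9+22 ≤ 38 → not valid
(17,25,32): 17+25 > 32 → valid
(4,38,43): 4+38 ≤ 43 → not valid
(17,19,38): 17+19 ≤ 38 → not valid
(23,40,67): 23+40 ≤ 67 → not valid
1 of the 6 triples forms a triangle.

1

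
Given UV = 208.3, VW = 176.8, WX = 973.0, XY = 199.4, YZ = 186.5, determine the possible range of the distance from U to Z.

202.0 ≤ UZ ≤ 1744.0

The maximum is all hops collinear in one direction: 208.3 + 176.8 + 973.0 + 199.4 + 186.5 = 1744.0.
The longest hop is 973.0; the others sum to 771.0. Folding the others back against it leaves at least 973.0 − 771.0 = 202.0.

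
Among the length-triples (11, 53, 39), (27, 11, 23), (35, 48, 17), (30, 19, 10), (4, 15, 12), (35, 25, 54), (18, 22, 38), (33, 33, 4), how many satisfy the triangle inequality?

(11,39,53): 11+39 ≤ 53 → not valid
(11,23,27): 11+23 > 27 → valid
(17,35,48): 17+35 > 48 → valid
(10,19,30): 10+19 ≤ 30 → not valid
(4,12,15): 4+12 > 15 → valid
(25,35,54): 25+35 > 54 → valid
(18,22,38): 18+22 > 38 → valid
(4,33,33): 4+33 > 33 → valid
6 of the 8 triples form a triangle.

6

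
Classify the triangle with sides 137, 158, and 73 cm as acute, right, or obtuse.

Compare the square of the longest side to the sum of squares of the other two: 73² + 137² = 24098 < 24964 = 158².

obtuse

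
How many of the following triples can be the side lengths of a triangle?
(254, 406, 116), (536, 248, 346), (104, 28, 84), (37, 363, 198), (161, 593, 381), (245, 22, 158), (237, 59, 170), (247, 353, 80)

(116,254,406): 116+254 ≤ 406 → not valid
(248,346,536): 248+346 > 536 → valid
(28,84,104): 28+84 > 104 → valid
(37,198,363): 37+198 ≤ 363 → not valid
(161,381,593): 161+381 ≤ 593 → not valid
(22,158,245): 22+158 ≤ 245 → not valid
(59,170,237): 59+170 ≤ 237 → not valid
(80,247,353): 80+247 ≤ 353 → not valid
2 of the 8 triples form a triangle.

2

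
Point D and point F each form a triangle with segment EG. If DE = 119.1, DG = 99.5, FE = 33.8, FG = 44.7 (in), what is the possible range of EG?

19.6 < EG < 78.5

From triangle DEG: |119.1 − 99.5| < EG < 119.1 + 99.5, i.e. 19.6 < EG < 218.6.
From triangle FEG: 10.9 < EG < 78.5.
Both must hold, so EG lies in the intersection.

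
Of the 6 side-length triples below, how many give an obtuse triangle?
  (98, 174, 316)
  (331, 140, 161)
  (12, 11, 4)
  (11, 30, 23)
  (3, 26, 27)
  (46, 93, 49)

(98,174,316): 98+174 ≤ 316, not a triangle
(331,140,161): 140+161 ≤ 331, not a triangle
(12,11,4): 4²+11² = 137 < 144 = 12² → obtuse
(11,30,23): 11²+23² = 650 < 900 = 30² → obtuse
(3,26,27): 3²+26² = 685 < 729 = 27² → obtuse
(46,93,49): 46²+49² = 4517 < 8649 = 93² → obtuse
4 of the 6 are obtuse.

4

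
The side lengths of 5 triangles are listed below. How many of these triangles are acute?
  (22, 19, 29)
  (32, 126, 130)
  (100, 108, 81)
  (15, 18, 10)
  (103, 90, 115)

4

(22,19,29): 19²+22² = 845 > 841 = 29² → acute
(32,126,130): 32²+126² = 16900 = 130² → right
(100,108,81): 81²+100² = 16561 > 11664 = 108² → acute
(15,18,10): 10²+15² = 325 > 324 = 18² → acute
(103,90,115): 90²+103² = 18709 > 13225 = 115² → acute
4 of the 5 are acute.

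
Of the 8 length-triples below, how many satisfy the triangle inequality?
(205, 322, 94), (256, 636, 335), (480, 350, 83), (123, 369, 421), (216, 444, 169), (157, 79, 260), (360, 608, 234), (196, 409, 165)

(94,205,322): 94+205 ≤ 322 → not valid
(256,335,636): 256+335 ≤ 636 → not valid
(83,350,480): 83+350 ≤ 480 → not valid
(123,369,421): 123+369 > 421 → valid
(169,216,444): 169+216 ≤ 444 → not valid
(79,157,260): 79+157 ≤ 260 → not valid
(234,360,608): 234+360 ≤ 608 → not valid
(165,196,409): 165+196 ≤ 409 → not valid
1 of the 8 triples forms a triangle.

1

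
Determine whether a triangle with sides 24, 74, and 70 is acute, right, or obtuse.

right

Compare the square of the longest side to the sum of squares of the other two: 24² + 70² = 5476 = 74².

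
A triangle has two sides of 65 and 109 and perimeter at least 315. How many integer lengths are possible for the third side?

Triangle inequality: 44 < x < 174. Perimeter ≥ 315 gives x ≥ 315 − 65 − 109 = 141.
So 141 ≤ x < 174; integers 141 through 173: 33 values.

33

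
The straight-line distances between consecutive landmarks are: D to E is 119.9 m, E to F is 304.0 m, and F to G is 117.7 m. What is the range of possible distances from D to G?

66.4 ≤ DG ≤ 541.6 m

The maximum is all hops collinear in one direction: 119.9 + 304.0 + 117.7 = 541.6.
The longest hop is 304.0; the others sum to 237.6. Folding the others back against it leaves at least 304.0 − 237.6 = 66.4.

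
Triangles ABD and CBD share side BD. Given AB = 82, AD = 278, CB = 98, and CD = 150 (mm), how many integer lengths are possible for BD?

From triangle ABD: 196 < BD < 360.
From triangle CBD: 52 < BD < 248.
Intersection: 196 < BD < 248, so integers 197 through 247: 51 values.

51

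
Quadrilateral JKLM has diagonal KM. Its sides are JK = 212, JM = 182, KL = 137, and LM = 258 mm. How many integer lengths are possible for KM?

272

From triangle JKM: 30 < KM < 394.
From triangle LKM: 121 < KM < 395.
Intersection: 121 < KM < 394, so integers 122 through 393: 272 values.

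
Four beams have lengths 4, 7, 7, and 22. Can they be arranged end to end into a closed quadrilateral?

For a quadrilateral, each side must be shorter than the sum of the others.
Here the longest side is 22, but the remaining 3 sides sum to only 18.

No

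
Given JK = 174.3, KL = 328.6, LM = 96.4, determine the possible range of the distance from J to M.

The maximum is all hops collinear in one direction: 174.3 + 328.6 + 96.4 = 599.3.
The longest hop is 328.6; the others sum to 270.7. Folding the others back against it leaves at least 328.6 − 270.7 = 57.9.

57.9 ≤ JM ≤ 599.3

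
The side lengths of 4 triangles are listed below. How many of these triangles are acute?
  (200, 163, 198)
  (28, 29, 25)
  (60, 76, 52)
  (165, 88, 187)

(200,163,198): 163²+198² = 65773 > 40000 = 200² → acute
(28,29,25): 25²+28² = 1409 > 841 = 29² → acute
(60,76,52): 52²+60² = 6304 > 5776 = 76² → acute
(165,88,187): 88²+165² = 34969 = 187² → right
3 of the 4 are acute.

3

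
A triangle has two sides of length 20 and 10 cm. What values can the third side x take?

10 < x < 30

By the triangle inequality, x must be less than 20 + 10 = 30 and greater than |20 − 10| = 10.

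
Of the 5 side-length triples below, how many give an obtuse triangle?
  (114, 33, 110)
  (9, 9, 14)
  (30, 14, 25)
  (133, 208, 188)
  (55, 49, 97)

3

(114,33,110): 33²+110² = 13189 > 12996 = 114² → acute
(9,9,14): 9²+9² = 162 < 196 = 14² → obtuse
(30,14,25): 14²+25² = 821 < 900 = 30² → obtuse
(133,208,188): 133²+188² = 53033 > 43264 = 208² → acute
(55,49,97): 49²+55² = 5426 < 9409 = 97² → obtuse
3 of the 5 are obtuse.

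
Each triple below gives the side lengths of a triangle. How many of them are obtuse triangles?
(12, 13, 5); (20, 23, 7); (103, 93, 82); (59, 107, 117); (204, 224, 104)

(12,13,5): 5²+12² = 169 = 13² → right
(20,23,7): 7²+20² = 449 < 529 = 23² → obtuse
(103,93,82): 82²+93² = 15373 > 10609 = 103² → acute
(59,107,117): 59²+107² = 14930 > 13689 = 117² → acute
(204,224,104): 104²+204² = 52432 > 50176 = 224² → acute
1 of the 5 is obtuse.

1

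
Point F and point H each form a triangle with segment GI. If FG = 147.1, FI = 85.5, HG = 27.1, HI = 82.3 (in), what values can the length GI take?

61.6 < GI < 109.4

From triangle FGI: |147.1 − 85.5| < GI < 147.1 + 85.5, i.e. 61.6 < GI < 232.6.
From triangle HGI: 55.2 < GI < 109.4.
Both must hold, so GI lies in the intersection.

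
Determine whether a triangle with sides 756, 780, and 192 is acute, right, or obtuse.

right

Compare the square of the longest side to the sum of squares of the other two: 192² + 756² = 608400 = 780².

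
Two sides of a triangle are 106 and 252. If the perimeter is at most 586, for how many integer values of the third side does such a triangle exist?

82

Triangle inequality: 146 < x < 358. Perimeter ≤ 586 gives x ≤ 586 − 106 − 252 = 228.
So 146 < x ≤ 228; integers 147 through 228: 82 values.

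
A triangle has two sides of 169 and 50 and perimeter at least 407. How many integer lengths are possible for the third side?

Triangle inequality: 119 < x < 219. Perimeter ≥ 407 gives x ≥ 407 − 169 − 50 = 188.
So 188 ≤ x < 219; integers 188 through 218: 31 values.

31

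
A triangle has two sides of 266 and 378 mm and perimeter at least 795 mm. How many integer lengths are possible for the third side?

493

Triangle inequality: 112 < x < 644. Perimeter ≥ 795 gives x ≥ 795 − 266 − 378 = 151.
So 151 ≤ x < 644; integers 151 through 643: 493 values.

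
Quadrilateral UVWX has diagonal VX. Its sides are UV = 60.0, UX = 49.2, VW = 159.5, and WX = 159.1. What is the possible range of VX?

From triangle UVX: |60.0 − 49.2| < VX < 60.0 + 49.2, i.e. 10.8 < VX < 109.2.
From triangle WVX: 0.4 < VX < 318.6.
Both must hold, so VX lies in the intersection.

10.8 < VX < 109.2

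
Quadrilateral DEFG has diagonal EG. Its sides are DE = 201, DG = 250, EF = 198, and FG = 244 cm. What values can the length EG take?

From triangle DEG: |201 − 250| < EG < 201 + 250, i.e. 49 < EG < 451.
From triangle FEG: 46 < EG < 442.
Both must hold, so EG lies in the intersection.

49 < EG < 442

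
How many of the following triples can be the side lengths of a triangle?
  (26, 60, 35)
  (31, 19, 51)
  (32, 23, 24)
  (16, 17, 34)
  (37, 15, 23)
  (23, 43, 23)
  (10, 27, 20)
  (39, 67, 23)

(26,35,60): 26+35 > 60 → valid
(19,31,51): 19+31 ≤ 51 → not valid
(23,24,32): 23+24 > 32 → valid
(16,17,34): 16+17 ≤ 34 → not valid
(15,23,37): 15+23 > 37 → valid
(23,23,43): 23+23 > 43 → valid
(10,20,27): 10+20 > 27 → valid
(23,39,67): 23+39 ≤ 67 → not valid
5 of the 8 triples form a triangle.

5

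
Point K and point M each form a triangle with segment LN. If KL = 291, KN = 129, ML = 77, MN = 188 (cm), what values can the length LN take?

162 < LN < 265

From triangle KLN: |291 − 129| < LN < 291 + 129, i.e. 162 < LN < 420.
From triangle MLN: 111 < LN < 265.
Both must hold, so LN lies in the intersection.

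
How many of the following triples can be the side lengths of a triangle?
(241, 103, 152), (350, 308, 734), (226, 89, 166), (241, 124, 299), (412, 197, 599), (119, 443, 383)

5

(103,152,241): 103+152 > 241 → valid
(308,350,734): 308+350 ≤ 734 → not valid
(89,166,226): 89+166 > 226 → valid
(124,241,299): 124+241 > 299 → valid
(197,412,599): 197+412 > 599 → valid
(119,383,443): 119+383 > 443 → valid
5 of the 6 triples form a triangle.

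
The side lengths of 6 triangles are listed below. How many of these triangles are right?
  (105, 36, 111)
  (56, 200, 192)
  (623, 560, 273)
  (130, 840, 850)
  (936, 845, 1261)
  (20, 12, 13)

5

(105,36,111): 36²+105² = 12321 = 111² → right
(56,200,192): 56²+192² = 40000 = 200² → right
(623,560,273): 273²+560² = 388129 = 623² → right
(130,840,850): 130²+840² = 722500 = 850² → right
(936,845,1261): 845²+936² = 1590121 = 1261² → right
(20,12,13): 12²+13² = 313 < 400 = 20² → obtuse
5 of the 6 are right.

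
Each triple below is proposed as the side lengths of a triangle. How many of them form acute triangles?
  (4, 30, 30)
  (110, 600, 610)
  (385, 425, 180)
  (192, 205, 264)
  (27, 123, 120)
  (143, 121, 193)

(4,30,30): 4²+30² = 916 > 900 = 30² → acute
(110,600,610): 110²+600² = 372100 = 610² → right
(385,425,180): 180²+385² = 180625 = 425² → right
(192,205,264): 192²+205² = 78889 > 69696 = 264² → acute
(27,123,120): 27²+120² = 15129 = 123² → right
(143,121,193): 121²+143² = 35090 < 37249 = 193² → obtuse
2 of the 6 are acute.

2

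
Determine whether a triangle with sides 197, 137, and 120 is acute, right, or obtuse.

obtuse

Compare the square of the longest side to the sum of squares of the other two: 120² + 137² = 33169 < 38809 = 197².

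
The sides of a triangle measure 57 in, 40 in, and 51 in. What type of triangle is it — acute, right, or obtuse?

acute

Compare the square of the longest side to the sum of squares of the other two: 40² + 51² = 4201 > 3249 = 57².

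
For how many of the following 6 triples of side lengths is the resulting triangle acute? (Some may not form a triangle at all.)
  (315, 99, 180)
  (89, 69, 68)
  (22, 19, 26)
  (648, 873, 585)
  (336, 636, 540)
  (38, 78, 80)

3

(315,99,180): 99+180 ≤ 315, not a triangle
(89,69,68): 68²+69² = 9385 > 7921 = 89² → acute
(22,19,26): 19²+22² = 845 > 676 = 26² → acute
(648,873,585): 585²+648² = 762129 = 873² → right
(336,636,540): 336²+540² = 404496 = 636² → right
(38,78,80): 38²+78² = 7528 > 6400 = 80² → acute
3 of the 6 are acute.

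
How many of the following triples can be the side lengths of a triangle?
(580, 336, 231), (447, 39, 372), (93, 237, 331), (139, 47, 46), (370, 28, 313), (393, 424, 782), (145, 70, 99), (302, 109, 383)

3

(231,336,580): 231+336 ≤ 580 → not valid
(39,372,447): 39+372 ≤ 447 → not valid
(93,237,331): 93+237 ≤ 331 → not valid
(46,47,139): 46+47 ≤ 139 → not valid
(28,313,370): 28+313 ≤ 370 → not valid
(393,424,782): 393+424 > 782 → valid
(70,99,145): 70+99 > 145 → valid
(109,302,383): 109+302 > 383 → valid
3 of the 8 triples form a triangle.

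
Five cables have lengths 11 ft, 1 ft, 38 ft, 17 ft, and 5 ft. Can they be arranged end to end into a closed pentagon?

For a pentagon, each side must be shorter than the sum of the others.
Here the longest side is 38, but the remaining 4 sides sum to only 34.

No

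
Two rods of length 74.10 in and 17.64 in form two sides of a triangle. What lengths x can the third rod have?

By the triangle inequality, x must be less than 74.10 + 17.64 = 91.74 and greater than |74.10 − 17.64| = 56.46.

56.46 < x < 91.74 (in)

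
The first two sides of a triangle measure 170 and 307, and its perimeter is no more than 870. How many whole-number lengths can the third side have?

256

Triangle inequality: 137 < x < 477. Perimeter ≤ 870 gives x ≤ 870 − 170 − 307 = 393.
So 137 < x ≤ 393; integers 138 through 393: 256 values.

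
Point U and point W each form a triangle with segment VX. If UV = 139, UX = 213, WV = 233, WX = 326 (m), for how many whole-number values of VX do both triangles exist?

258

From triangle UVX: 74 < VX < 352.
From triangle WVX: 93 < VX < 559.
Intersection: 93 < VX < 352, so integers 94 through 351: 258 values.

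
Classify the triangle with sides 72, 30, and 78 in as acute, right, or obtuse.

right

Compare the square of the longest side to the sum of squares of the other two: 30² + 72² = 6084 = 78².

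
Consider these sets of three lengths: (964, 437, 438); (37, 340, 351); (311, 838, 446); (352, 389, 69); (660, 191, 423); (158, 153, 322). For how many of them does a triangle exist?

(437,438,964): 437+438 ≤ 964 → not valid
(37,340,351): 37+340 > 351 → valid
(311,446,838): 311+446 ≤ 838 → not valid
(69,352,389): 69+352 > 389 → valid
(191,423,660): 191+423 ≤ 660 → not valid
(153,158,322): 153+158 ≤ 322 → not valid
2 of the 6 triples form a triangle.

2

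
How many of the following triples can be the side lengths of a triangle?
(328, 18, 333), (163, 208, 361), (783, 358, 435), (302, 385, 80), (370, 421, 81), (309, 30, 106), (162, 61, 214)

5

(18,328,333): 18+328 > 333 → valid
(163,208,361): 163+208 > 361 → valid
(358,435,783): 358+435 > 783 → valid
(80,302,385): 80+302 ≤ 385 → not valid
(81,370,421): 81+370 > 421 → valid
(30,106,309): 30+106 ≤ 309 → not valid
(61,162,214): 61+162 > 214 → valid
5 of the 7 triples form a triangle.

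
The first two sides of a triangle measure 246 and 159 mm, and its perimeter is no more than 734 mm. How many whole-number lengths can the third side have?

Triangle inequality: 87 < x < 405. Perimeter ≤ 734 gives x ≤ 734 − 246 − 159 = 329.
So 87 < x ≤ 329; integers 88 through 329: 242 values.

242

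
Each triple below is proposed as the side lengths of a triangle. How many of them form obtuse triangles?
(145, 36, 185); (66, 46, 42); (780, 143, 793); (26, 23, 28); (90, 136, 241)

1

(145,36,185): 36+145 ≤ 185, not a triangle
(66,46,42): 42²+46² = 3880 < 4356 = 66² → obtuse
(780,143,793): 143²+780² = 628849 = 793² → right
(26,23,28): 23²+26² = 1205 > 784 = 28² → acute
(90,136,241): 90+136 ≤ 241, not a triangle
1 of the 5 is obtuse.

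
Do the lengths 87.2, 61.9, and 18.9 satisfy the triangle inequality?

The longest side is 87.2, but the other two sum to only 80.8.
80.8 < 87.2, so the triangle inequality fails.

No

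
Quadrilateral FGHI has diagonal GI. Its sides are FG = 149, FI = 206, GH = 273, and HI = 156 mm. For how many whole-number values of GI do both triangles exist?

From triangle FGI: 57 < GI < 355.
From triangle HGI: 117 < GI < 429.
Intersection: 117 < GI < 355, so integers 118 through 354: 237 values.

237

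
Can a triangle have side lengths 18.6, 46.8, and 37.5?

The longest side is 46.8, and the other two sum to 56.1.
Since 56.1 > 46.8, the triangle inequality holds.

Yes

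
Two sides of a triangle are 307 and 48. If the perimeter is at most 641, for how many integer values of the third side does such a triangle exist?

27

Triangle inequality: 259 < x < 355. Perimeter ≤ 641 gives x ≤ 641 − 307 − 48 = 286.
So 259 < x ≤ 286; integers 260 through 286: 27 values.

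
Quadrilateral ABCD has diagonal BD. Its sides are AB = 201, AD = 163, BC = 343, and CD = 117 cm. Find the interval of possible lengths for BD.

226 < BD < 364

From triangle ABD: |201 − 163| < BD < 201 + 163, i.e. 38 < BD < 364.
From triangle CBD: 226 < BD < 460.
Both must hold, so BD lies in the intersection.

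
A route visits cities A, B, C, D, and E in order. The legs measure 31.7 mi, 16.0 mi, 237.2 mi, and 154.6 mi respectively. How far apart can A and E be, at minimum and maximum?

34.9 ≤ AE ≤ 439.5 mi

The maximum is all hops collinear in one direction: 31.7 + 16.0 + 237.2 + 154.6 = 439.5.
The longest hop is 237.2; the others sum to 202.3. Folding the others back against it leaves at least 237.2 − 202.3 = 34.9.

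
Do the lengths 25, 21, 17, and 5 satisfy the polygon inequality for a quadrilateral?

A quadrilateral exists iff every side is shorter than the sum of the others — equivalently, the longest side is less than the sum of the rest.
Longest side 25 < 43 (sum of the remaining 3), so yes.

Yes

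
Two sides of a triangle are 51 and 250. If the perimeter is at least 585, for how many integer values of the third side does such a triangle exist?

17

Triangle inequality: 199 < x < 301. Perimeter ≥ 585 gives x ≥ 585 − 51 − 250 = 284.
So 284 ≤ x < 301; integers 284 through 300: 17 values.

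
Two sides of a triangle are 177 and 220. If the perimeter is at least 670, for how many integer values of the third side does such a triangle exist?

Triangle inequality: 43 < x < 397. Perimeter ≥ 670 gives x ≥ 670 − 177 − 220 = 273.
So 273 ≤ x < 397; integers 273 through 396: 124 values.

124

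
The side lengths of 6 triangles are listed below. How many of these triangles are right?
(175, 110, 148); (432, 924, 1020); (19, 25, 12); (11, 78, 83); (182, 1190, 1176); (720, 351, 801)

3

(175,110,148): 110²+148² = 34004 > 30625 = 175² → acute
(432,924,1020): 432²+924² = 1040400 = 1020² → right
(19,25,12): 12²+19² = 505 < 625 = 25² → obtuse
(11,78,83): 11²+78² = 6205 < 6889 = 83² → obtuse
(182,1190,1176): 182²+1176² = 1416100 = 1190² → right
(720,351,801): 351²+720² = 641601 = 801² → right
3 of the 6 are right.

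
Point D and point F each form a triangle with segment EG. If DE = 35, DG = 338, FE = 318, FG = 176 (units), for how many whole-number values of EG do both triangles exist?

From triangle DEG: 303 < EG < 373.
From triangle FEG: 142 < EG < 494.
Intersection: 303 < EG < 373, so integers 304 through 372: 69 values.

69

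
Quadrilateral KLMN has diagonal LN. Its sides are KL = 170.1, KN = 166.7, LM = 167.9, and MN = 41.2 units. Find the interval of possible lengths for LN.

From triangle KLN: |170.1 − 166.7| < LN < 170.1 + 166.7, i.e. 3.4 < LN < 336.8.
From triangle MLN: 126.7 < LN < 209.1.
Both must hold, so LN lies in the intersection.

126.7 < LN < 209.1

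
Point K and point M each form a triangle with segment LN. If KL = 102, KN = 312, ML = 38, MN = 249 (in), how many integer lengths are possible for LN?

75

From triangle KLN: 210 < LN < 414.
From triangle MLN: 211 < LN < 287.
Intersection: 211 < LN < 287, so integers 212 through 286: 75 values.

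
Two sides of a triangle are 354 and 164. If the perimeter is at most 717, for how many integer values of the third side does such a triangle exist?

Triangle inequality: 190 < x < 518. Perimeter ≤ 717 gives x ≤ 717 − 354 − 164 = 199.
So 190 < x ≤ 199; integers 191 through 199: 9 values.

9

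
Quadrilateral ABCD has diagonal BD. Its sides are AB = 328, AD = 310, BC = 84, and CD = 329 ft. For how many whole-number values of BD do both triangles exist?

From triangle ABD: 18 < BD < 638.
From triangle CBD: 245 < BD < 413.
Intersection: 245 < BD < 413, so integers 246 through 412: 167 values.

167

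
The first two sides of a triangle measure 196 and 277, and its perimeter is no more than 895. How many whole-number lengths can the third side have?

341

Triangle inequality: 81 < x < 473. Perimeter ≤ 895 gives x ≤ 895 − 196 − 277 = 422.
So 81 < x ≤ 422; integers 82 through 422: 341 values.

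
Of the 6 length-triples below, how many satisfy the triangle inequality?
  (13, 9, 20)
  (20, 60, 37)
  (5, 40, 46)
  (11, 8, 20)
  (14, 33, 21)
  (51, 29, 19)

(9,13,20): 9+13 > 20 → valid
(20,37,60): 20+37 ≤ 60 → not valid
(5,40,46): 5+40 ≤ 46 → not valid
(8,11,20): 8+11 ≤ 20 → not valid
(14,21,33): 14+21 > 33 → valid
(19,29,51): 19+29 ≤ 51 → not valid
2 of the 6 triples form a triangle.

2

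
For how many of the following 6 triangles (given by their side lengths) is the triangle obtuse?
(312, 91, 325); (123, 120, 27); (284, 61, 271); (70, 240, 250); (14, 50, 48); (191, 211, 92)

(312,91,325): 91²+312² = 105625 = 325² → right
(123,120,27): 27²+120² = 15129 = 123² → right
(284,61,271): 61²+271² = 77162 < 80656 = 284² → obtuse
(70,240,250): 70²+240² = 62500 = 250² → right
(14,50,48): 14²+48² = 2500 = 50² → right
(191,211,92): 92²+191² = 44945 > 44521 = 211² → acute
1 of the 6 is obtuse.

1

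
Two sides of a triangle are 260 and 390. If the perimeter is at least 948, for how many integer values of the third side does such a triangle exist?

352

Triangle inequality: 130 < x < 650. Perimeter ≥ 948 gives x ≥ 948 − 260 − 390 = 298.
So 298 ≤ x < 650; integers 298 through 649: 352 values.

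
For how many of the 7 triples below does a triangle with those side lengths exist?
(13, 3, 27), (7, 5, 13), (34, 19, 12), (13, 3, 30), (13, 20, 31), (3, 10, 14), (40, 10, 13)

1

(3,13,27): 3+13 ≤ 27 → not valid
(5,7,13): 5+7 ≤ 13 → not valid
(12,19,34): 12+19 ≤ 34 → not valid
(3,13,30): 3+13 ≤ 30 → not valid
(13,20,31): 13+20 > 31 → valid
(3,10,14): 3+10 ≤ 14 → not valid
(10,13,40): 10+13 ≤ 40 → not valid
1 of the 7 triples forms a triangle.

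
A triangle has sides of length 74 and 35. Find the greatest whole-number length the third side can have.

The third side must be strictly less than 74 + 35 = 109.
The largest integer below 109 is 108.

108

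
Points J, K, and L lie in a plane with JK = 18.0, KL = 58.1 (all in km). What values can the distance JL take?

By the triangle inequality, |18.0 − 58.1| ≤ JL ≤ 18.0 + 58.1.

40.1 ≤ JL ≤ 76.1 km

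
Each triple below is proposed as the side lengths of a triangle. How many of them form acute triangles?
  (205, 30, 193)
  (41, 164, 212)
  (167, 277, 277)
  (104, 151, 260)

(205,30,193): 30²+193² = 38149 < 42025 = 205² → obtuse
(41,164,212): 41+164 ≤ 212, not a triangle
(167,277,277): 167²+277² = 104618 > 76729 = 277² → acute
(104,151,260): 104+151 ≤ 260, not a triangle
1 of the 4 is acute.

1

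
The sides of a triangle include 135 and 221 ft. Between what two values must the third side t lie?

By the triangle inequality, t must be less than 135 + 221 = 356 and greater than |135 − 221| = 86.

86 < t < 356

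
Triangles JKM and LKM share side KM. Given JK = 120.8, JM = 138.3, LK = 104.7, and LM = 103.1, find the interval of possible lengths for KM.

17.5 < KM < 207.8

From triangle JKM: |120.8 − 138.3| < KM < 120.8 + 138.3, i.e. 17.5 < KM < 259.1.
From triangle LKM: 1.6 < KM < 207.8.
Both must hold, so KM lies in the intersection.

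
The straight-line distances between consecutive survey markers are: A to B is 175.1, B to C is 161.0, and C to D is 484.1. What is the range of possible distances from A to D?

148.0 ≤ AD ≤ 820.2

The maximum is all hops collinear in one direction: 175.1 + 161.0 + 484.1 = 820.2.
The longest hop is 484.1; the others sum to 336.1. Folding the others back against it leaves at least 484.1 − 336.1 = 148.0.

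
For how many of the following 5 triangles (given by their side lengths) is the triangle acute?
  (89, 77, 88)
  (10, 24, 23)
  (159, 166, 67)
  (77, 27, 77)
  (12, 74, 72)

(89,77,88): 77²+88² = 13673 > 7921 = 89² → acute
(10,24,23): 10²+23² = 629 > 576 = 24² → acute
(159,166,67): 67²+159² = 29770 > 27556 = 166² → acute
(77,27,77): 27²+77² = 6658 > 5929 = 77² → acute
(12,74,72): 12²+72² = 5328 < 5476 = 74² → obtuse
4 of the 5 are acute.

4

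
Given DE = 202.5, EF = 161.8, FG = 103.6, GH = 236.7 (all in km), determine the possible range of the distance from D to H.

0 ≤ DH ≤ 704.6 km

The maximum is all hops collinear in one direction: 202.5 + 161.8 + 103.6 + 236.7 = 704.6.
The longest hop is 236.7; the others sum to 467.9. Since 236.7 ≤ 467.9, the path can fold back on itself completely, so the minimum distance is 0.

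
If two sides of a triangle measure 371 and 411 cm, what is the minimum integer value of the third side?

The third side must be strictly greater than |371 − 411| = 40.
The smallest integer above 40 is 41.

41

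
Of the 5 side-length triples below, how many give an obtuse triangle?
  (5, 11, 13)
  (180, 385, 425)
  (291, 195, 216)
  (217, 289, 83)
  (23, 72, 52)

(5,11,13): 5²+11² = 146 < 169 = 13² → obtuse
(180,385,425): 180²+385² = 180625 = 425² → right
(291,195,216): 195²+216² = 84681 = 291² → right
(217,289,83): 83²+217² = 53978 < 83521 = 289² → obtuse
(23,72,52): 23²+52² = 3233 < 5184 = 72² → obtuse
3 of the 5 are obtuse.

3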